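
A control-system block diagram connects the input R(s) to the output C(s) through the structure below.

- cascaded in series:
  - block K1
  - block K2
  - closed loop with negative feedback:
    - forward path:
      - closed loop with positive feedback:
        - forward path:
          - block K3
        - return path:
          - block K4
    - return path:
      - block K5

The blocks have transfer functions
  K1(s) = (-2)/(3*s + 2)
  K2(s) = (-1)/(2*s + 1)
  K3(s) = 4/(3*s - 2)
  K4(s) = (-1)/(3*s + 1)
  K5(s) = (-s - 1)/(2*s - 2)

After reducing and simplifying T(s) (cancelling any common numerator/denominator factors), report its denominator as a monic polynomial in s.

First reduce the diagram to T(s).

Step 1: feedback reduction of K3, K4 gives (12*s + 4)/(9*s^2 - 3*s + 2)
Step 2: apply the feedback formula to [K3/(1-K3*K4)], K5 gives (12*s^2 - 8*s - 4)/(9*s^3 - 18*s^2 - 3*s - 4)
Step 3: multiply K1, K2, [[K3/(1-K3*K4)]/(1+[K3/(1-K3*K4)]*K5)] (series) gives (24*s^2 - 16*s - 8)/(54*s^5 - 45*s^4 - 126*s^3 - 81*s^2 - 34*s - 8)
Step 3 gives the fully reduced T(s), with no common factor left to cancel. The denominator's leading coefficient is 54, so divide each of its coefficients by 54 to get the monic form.

Answer: s^5 - 5*s^4/6 - 7*s^3/3 - 3*s^2/2 - 17*s/27 - 4/27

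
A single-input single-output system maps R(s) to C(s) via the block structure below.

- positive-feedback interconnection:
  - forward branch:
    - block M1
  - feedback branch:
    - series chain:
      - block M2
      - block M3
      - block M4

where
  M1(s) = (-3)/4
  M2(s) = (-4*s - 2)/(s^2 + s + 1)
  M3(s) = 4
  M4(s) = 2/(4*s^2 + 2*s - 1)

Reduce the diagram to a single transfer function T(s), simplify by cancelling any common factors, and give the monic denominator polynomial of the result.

Step 1: multiply M2, M3, M4 (series) -> (-32*s - 16)/(4*s^4 + 6*s^3 + 5*s^2 + s - 1)
Step 2: collapse the loop (M1 forward, (M2*M3*M4) return) -> (-12*s^4 - 18*s^3 - 15*s^2 - 3*s + 3)/(16*s^4 + 24*s^3 + 20*s^2 - 92*s - 52)
T(s) is the step-2 result (common factors already cancelled). Leading coefficient of the denominator: 16. Divide through by 16 for the monic polynomial.

Answer: s^4 + 3*s^3/2 + 5*s^2/4 - 23*s/4 - 13/4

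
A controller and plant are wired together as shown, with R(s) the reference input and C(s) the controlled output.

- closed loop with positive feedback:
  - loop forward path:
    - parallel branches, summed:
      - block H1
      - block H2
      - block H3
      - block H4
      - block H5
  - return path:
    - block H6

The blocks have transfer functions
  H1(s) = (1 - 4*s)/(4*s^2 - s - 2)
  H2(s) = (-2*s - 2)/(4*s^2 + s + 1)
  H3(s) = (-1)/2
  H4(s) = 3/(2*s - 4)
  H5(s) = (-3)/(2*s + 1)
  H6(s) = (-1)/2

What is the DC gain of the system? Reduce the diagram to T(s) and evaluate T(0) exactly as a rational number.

First reduce the diagram to T(s).

(1) sum the parallel branches H1, H2, H3, H4, H5; result (-32*s^6 - 48*s^5 + 402*s^4 + 135*s^3 - 64*s^2 - 99*s - 54)/(64*s^6 - 96*s^5 - 84*s^4 + 18*s^3 + 30*s^2 + 24*s + 8)
(2) apply the feedback formula to (H1+H2+H3+H4+H5), H6; result (-64*s^6 - 96*s^5 + 804*s^4 + 270*s^3 - 128*s^2 - 198*s - 108)/(96*s^6 - 240*s^5 + 234*s^4 + 171*s^3 - 4*s^2 - 51*s - 38)
That last expression is T(s); at s = 0 only the constant terms survive, so T(0) = -108/(-38) = 54/19.

Answer: 54/19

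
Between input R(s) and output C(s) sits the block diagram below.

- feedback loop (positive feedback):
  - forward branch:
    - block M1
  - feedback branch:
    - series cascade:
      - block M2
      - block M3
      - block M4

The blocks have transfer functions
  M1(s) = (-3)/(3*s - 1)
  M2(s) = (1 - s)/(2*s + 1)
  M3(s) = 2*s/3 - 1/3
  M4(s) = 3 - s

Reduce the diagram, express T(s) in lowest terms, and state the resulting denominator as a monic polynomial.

Step 1. combine M2, M3, M4 in series -> (2*s^3 - 9*s^2 + 10*s - 3)/(6*s + 3)
Step 2. feedback reduction of M1, (M2*M3*M4) -> (-6*s - 3)/(2*s^3 - 3*s^2 + 11*s - 4)
T(s) is the step-2 result (common factors already cancelled). Leading coefficient of the denominator: 2. Divide through by 2 for the monic polynomial.

Answer: s^3 - 3*s^2/2 + 11*s/2 - 2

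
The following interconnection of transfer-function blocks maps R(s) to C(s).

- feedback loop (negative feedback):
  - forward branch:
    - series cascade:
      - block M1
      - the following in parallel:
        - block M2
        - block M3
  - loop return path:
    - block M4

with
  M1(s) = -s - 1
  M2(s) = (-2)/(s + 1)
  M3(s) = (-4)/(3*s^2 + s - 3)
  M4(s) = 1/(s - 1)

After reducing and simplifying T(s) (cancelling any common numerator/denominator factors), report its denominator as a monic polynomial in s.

1. parallel reduction of M2, M3, giving (-6*s^2 - 6*s + 2)/(3*s^3 + 4*s^2 - 2*s - 3)
2. combine M1, (M2+M3) in series, giving (6*s^2 + 6*s - 2)/(3*s^2 + s - 3)
3. reduce the feedback loop with forward (M1*(M2+M3)) and return M4, giving (6*s^3 - 8*s + 2)/(3*s^3 + 4*s^2 + 2*s + 1)
That last expression is T(s), already simplified. Scaling its denominator by 1/3 (the reciprocal of the leading coefficient) yields the monic denominator.

Final answer: s^3 + 4*s^2/3 + 2*s/3 + 1/3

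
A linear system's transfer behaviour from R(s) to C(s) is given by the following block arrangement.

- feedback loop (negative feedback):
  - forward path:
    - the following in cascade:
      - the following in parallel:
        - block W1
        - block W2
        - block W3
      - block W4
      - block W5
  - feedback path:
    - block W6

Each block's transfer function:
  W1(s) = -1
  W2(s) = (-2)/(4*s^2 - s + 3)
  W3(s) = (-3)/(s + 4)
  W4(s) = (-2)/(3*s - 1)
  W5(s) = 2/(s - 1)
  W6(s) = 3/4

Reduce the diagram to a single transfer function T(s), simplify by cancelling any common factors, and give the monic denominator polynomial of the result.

The answer is s^5 + 29*s^4/12 - 47*s^3/12 + 34*s^2/3 - 55*s/12 + 33/4.

Reasoning:
Step 1. parallel reduction of W1, W2, W3 gives (-4*s^3 - 27*s^2 + 2*s - 29)/(4*s^3 + 15*s^2 - s + 12)
Step 2. combine (W1+W2+W3), W4, W5 in series gives (16*s^3 + 108*s^2 - 8*s + 116)/(12*s^5 + 29*s^4 - 59*s^3 + 55*s^2 - 49*s + 12)
Step 3. close the feedback loop around ((W1+W2+W3)*W4*W5), W6 gives (16*s^3 + 108*s^2 - 8*s + 116)/(12*s^5 + 29*s^4 - 47*s^3 + 136*s^2 - 55*s + 99)
That last expression is T(s), already simplified. Scaling its denominator by 1/12 (the reciprocal of the leading coefficient) yields the monic denominator.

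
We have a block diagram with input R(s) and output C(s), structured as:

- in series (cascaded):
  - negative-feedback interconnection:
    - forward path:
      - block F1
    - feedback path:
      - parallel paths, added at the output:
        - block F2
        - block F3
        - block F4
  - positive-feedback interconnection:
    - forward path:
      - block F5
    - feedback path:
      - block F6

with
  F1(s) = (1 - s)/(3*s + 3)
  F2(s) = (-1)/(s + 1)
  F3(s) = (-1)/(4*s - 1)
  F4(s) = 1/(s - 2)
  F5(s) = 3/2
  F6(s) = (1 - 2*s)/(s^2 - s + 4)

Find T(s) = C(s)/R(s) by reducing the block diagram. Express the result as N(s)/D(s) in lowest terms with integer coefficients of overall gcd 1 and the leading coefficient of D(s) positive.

Answer: (-12*s^6 + 39*s^5 - 69*s^4 + 75*s^3 + 57*s^2 - 114*s + 24)/(24*s^6 + 44*s^5 - 48*s^4 - 212*s^3 - 244*s^2 + 15*s + 25)

Working:
(1) reduce the parallel group F2, F3, F4: (-s^2 + 13*s - 1)/(4*s^3 - 5*s^2 - 7*s + 2)
(2) close the feedback loop around F1, (F2+F3+F4): (-4*s^4 + 9*s^3 + 2*s^2 - 9*s + 2)/(12*s^4 - 2*s^3 - 50*s^2 - s + 5)
(3) reduce the feedback loop with forward F5 and return F6: (3*s^2 - 3*s + 12)/(2*s^2 + 4*s + 5)
(4) combine [F1/(1+F1*(F2+F3+F4))], [F5/(1-F5*F6)] in series, giving the overall T(s)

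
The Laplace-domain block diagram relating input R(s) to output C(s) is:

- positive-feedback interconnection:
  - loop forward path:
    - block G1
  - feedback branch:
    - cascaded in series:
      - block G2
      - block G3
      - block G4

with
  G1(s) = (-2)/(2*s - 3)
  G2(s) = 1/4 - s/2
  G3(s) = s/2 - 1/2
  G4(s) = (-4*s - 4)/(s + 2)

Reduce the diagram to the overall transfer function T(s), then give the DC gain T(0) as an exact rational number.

The answer is 4/5.

Reasoning:
Step 1. cascade G2, G3, G4, giving (2*s^3 - s^2 - 2*s + 1)/(2*s + 4)
Step 2. close the feedback loop around G1, (G2*G3*G4), giving (-2*s - 4)/(2*s^3 + s^2 - s - 5)
That last expression is T(s); at s = 0 only the constant terms survive, so T(0) = -4/(-5) = 4/5.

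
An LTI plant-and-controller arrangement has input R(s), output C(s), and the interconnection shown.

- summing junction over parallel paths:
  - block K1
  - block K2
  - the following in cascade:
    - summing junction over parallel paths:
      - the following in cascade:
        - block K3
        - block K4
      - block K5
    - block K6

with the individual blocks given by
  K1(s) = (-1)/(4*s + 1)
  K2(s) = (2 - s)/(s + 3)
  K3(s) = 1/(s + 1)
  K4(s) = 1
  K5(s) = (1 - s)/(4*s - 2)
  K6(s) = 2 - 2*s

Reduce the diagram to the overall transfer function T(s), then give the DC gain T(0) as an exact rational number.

Step 1 - cascade K3, K4; result 1/(s + 1)
Step 2 - sum the parallel branches (K3*K4), K5; result (-s^2 + 4*s - 1)/(4*s^2 + 2*s - 2)
Step 3 - combine ((K3*K4)+K5), K6 in series; result (s^3 - 5*s^2 + 5*s - 1)/(2*s^2 + s - 1)
Step 4 - add K1, K2, (((K3*K4)+K5)*K6) (parallel); result (4*s^5 - 15*s^4 - 34*s^3 + 54*s^2 - 5*s - 2)/(8*s^4 + 30*s^3 + 15*s^2 - 10*s - 3)
DC gain: substitute s = 0 into T(s) from step 4: T(0) = -2/(-3) = 2/3.

Answer: 2/3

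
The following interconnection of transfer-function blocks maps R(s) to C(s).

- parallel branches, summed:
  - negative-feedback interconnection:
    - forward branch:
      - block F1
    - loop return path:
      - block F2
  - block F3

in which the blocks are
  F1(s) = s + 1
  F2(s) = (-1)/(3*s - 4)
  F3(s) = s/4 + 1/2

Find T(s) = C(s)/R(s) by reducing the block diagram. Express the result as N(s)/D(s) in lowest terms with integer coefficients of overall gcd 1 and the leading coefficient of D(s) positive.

Step 1 - feedback reduction of F1, F2: (3*s^2 - s - 4)/(2*s - 5)
Step 2 - sum the parallel branches [F1/(1+F1*F2)], F3, which is the overall transfer function T(s) = C(s)/R(s) in lowest terms

Final answer: (14*s^2 - 5*s - 26)/(8*s - 20)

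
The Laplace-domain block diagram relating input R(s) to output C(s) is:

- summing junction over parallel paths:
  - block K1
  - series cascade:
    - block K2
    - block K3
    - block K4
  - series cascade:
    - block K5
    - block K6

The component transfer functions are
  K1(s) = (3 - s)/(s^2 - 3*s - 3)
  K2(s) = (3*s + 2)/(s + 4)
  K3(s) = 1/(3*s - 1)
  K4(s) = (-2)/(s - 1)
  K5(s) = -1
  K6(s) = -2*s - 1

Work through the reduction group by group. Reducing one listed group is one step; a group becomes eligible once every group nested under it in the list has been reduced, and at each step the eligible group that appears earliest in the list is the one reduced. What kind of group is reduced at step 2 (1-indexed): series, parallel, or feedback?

Step 1. multiply K2, K3, K4 (series)
Step 2. reduce the series chain K5, K6
Step 3. sum the parallel branches K1, (K2*K3*K4), (K5*K6)
Step 2: series.

Hence the answer: series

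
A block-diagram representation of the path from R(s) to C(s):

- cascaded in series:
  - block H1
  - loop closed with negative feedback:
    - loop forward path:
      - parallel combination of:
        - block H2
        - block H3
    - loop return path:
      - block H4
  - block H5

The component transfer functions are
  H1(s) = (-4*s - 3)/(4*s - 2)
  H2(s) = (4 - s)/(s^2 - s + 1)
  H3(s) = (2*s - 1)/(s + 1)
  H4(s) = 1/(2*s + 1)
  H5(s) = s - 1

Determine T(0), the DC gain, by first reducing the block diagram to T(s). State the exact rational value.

1. combine H2, H3 in parallel; result (2*s^3 - 4*s^2 + 6*s + 3)/(s^3 + 1)
2. reduce the feedback loop with forward (H2+H3) and return H4; result (4*s^4 - 6*s^3 + 8*s^2 + 12*s + 3)/(2*s^4 + 3*s^3 - 4*s^2 + 8*s + 4)
3. series reduction of H1, [(H2+H3)/(1+(H2+H3)*H4)], H5; result (-16*s^6 + 28*s^5 - 26*s^4 - 58*s^3 + 24*s^2 + 39*s + 9)/(8*s^5 + 8*s^4 - 22*s^3 + 40*s^2 - 8)
Step 3 gives the overall T(s). Then T(0) = 9/(-8) = -9/8.

Answer: -9/8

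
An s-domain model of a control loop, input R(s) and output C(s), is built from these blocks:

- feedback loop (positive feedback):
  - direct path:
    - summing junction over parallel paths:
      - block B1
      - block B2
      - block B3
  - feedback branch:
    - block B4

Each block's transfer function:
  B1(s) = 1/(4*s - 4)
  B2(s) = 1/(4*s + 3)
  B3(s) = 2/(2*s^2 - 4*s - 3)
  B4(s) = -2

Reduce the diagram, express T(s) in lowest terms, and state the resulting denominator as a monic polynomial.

1. reduce the parallel group B1, B2, B3 -> (16*s^3 - 2*s^2 - 28*s - 21)/(32*s^4 - 72*s^3 - 56*s^2 + 60*s + 36)
2. collapse the loop ((B1+B2+B3) forward, B4 return) -> (16*s^3 - 2*s^2 - 28*s - 21)/(32*s^4 - 40*s^3 - 60*s^2 + 4*s - 6)
Step 2 gives the fully reduced T(s), with no common factor left to cancel. The denominator's leading coefficient is 32, so divide each of its coefficients by 32 to get the monic form.

Final answer: s^4 - 5*s^3/4 - 15*s^2/8 + s/8 - 3/16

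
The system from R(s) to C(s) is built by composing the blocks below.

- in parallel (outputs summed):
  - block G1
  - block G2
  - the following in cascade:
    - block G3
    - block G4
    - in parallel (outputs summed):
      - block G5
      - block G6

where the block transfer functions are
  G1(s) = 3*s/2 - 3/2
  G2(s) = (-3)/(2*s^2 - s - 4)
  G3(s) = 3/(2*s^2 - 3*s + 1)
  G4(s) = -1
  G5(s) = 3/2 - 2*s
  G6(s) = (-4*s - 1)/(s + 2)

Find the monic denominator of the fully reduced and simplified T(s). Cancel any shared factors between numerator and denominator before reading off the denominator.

Reducing step by step:

Step 1 - reduce the parallel group G5, G6, giving (-4*s^2 - 13*s + 4)/(2*s + 4)
Step 2 - multiply G3, G4, (G5+G6) (series), giving (12*s^2 + 39*s - 12)/(4*s^3 + 2*s^2 - 10*s + 4)
Step 3 - add G1, G2, (G3*G4*(G5+G6)) (parallel), giving (12*s^6 - 12*s^5 - 33*s^4 + 126*s^3 - 78*s^2 - 192*s + 60)/(8*s^5 - 38*s^3 + 10*s^2 + 36*s - 16)
T(s) is the step-3 result (common factors already cancelled). Leading coefficient of the denominator: 8. Divide through by 8 for the monic polynomial.

Answer: s^5 - 19*s^3/4 + 5*s^2/4 + 9*s/2 - 2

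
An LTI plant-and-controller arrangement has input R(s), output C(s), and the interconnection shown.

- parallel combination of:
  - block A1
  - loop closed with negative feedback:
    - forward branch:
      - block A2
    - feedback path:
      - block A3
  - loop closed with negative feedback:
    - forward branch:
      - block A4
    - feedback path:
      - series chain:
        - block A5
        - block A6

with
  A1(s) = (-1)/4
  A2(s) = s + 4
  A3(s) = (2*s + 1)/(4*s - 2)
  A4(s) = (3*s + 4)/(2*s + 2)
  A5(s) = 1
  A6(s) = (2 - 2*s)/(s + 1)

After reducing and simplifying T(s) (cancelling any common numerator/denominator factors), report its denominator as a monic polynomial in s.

[1] feedback reduction of A2, A3 = (4*s^2 + 14*s - 8)/(2*s^2 + 13*s + 2)
[2] cascade A5, A6 = (2 - 2*s)/(s + 1)
[3] collapse the loop (A4 forward, (A5*A6) return) = (-3*s^2 - 7*s - 4)/(4*s^2 - 2*s - 10)
[4] reduce the parallel group A1, [A2/(1+A2*A3)], [A4/(1+A4*(A5*A6))] = (16*s^4 - 34*s^3 - 391*s^2 - 313*s + 154)/(16*s^4 + 96*s^3 - 76*s^2 - 268*s - 40)
Step 4 gives the fully reduced T(s), with no common factor left to cancel. The denominator's leading coefficient is 16, so divide each of its coefficients by 16 to get the monic form.

Final answer: s^4 + 6*s^3 - 19*s^2/4 - 67*s/4 - 5/2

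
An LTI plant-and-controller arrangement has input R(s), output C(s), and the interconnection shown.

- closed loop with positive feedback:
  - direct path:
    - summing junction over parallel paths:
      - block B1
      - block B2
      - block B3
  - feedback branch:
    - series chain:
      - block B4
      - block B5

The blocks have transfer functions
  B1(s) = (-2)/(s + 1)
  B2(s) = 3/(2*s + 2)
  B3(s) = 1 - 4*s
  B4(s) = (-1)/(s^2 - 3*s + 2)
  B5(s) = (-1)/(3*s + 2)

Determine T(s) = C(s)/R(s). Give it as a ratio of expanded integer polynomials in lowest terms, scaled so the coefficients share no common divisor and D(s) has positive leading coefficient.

First reduce the diagram to T(s).

Step 1. sum the parallel branches B1, B2, B3 = (-8*s^2 - 6*s + 1)/(2*s + 2)
Step 2. combine B4, B5 in series = 1/(3*s^3 - 7*s^2 + 4)
Step 3. reduce the feedback loop with forward (B1+B2+B3) and return (B4*B5), giving the overall T(s)

Answer: (-24*s^5 + 38*s^4 + 45*s^3 - 39*s^2 - 24*s + 4)/(6*s^4 - 8*s^3 - 6*s^2 + 14*s + 7)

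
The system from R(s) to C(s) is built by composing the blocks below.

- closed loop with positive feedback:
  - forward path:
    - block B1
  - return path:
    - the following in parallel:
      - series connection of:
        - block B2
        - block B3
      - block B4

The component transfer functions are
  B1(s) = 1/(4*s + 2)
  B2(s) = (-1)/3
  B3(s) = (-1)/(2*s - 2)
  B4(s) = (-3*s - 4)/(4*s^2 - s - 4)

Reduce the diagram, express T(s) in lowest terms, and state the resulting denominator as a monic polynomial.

Step 1 - reduce the series chain B2, B3: 1/(6*s - 6)
Step 2 - sum the parallel branches (B2*B3), B4: (-14*s^2 - 7*s + 20)/(24*s^3 - 30*s^2 - 18*s + 24)
Step 3 - apply the feedback formula to B1, ((B2*B3)+B4): (24*s^3 - 30*s^2 - 18*s + 24)/(96*s^4 - 72*s^3 - 118*s^2 + 67*s + 28)
No further cancellation is possible in the step-3 result, so that is T(s). Its denominator becomes monic after dividing by the leading coefficient 96.

Therefore the answer is s^4 - 3*s^3/4 - 59*s^2/48 + 67*s/96 + 7/24.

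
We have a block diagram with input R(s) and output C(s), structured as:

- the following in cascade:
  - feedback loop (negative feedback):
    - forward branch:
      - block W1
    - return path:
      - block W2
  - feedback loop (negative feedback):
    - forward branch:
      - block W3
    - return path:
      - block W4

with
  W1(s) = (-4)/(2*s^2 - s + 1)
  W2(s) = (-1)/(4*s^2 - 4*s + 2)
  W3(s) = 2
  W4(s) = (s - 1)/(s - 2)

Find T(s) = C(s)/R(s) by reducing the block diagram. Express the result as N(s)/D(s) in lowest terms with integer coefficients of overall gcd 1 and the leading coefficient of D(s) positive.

Step 1: apply the feedback formula to W1, W2, giving (-8*s^2 + 8*s - 4)/(4*s^4 - 6*s^3 + 6*s^2 - 3*s + 3)
Step 2: close the feedback loop around W3, W4, giving (2*s - 4)/(3*s - 4)
Step 3: series reduction of [W1/(1+W1*W2)], [W3/(1+W3*W4)], which is the overall transfer function T(s) = C(s)/R(s) in lowest terms

Answer: (-16*s^3 + 48*s^2 - 40*s + 16)/(12*s^5 - 34*s^4 + 42*s^3 - 33*s^2 + 21*s - 12)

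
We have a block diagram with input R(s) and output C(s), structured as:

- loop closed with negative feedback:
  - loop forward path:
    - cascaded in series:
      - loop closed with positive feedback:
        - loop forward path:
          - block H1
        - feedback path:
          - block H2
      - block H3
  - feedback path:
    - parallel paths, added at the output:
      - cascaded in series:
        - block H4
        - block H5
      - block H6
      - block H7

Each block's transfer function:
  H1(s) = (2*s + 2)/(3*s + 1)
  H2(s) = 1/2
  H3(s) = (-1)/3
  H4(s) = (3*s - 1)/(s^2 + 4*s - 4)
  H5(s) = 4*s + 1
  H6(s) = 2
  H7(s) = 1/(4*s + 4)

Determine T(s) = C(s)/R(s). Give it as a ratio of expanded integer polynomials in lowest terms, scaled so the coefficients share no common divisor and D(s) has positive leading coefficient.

Step 1. apply the feedback formula to H1, H2; result (s + 1)/s
Step 2. reduce the series chain [H1/(1-H1*H2)], H3; result (-s - 1)/(3*s)
Step 3. series reduction of H4, H5; result (12*s^2 - s - 1)/(s^2 + 4*s - 4)
Step 4. parallel reduction of (H4*H5), H6, H7; result (56*s^3 + 85*s^2 - 4*s - 40)/(4*s^3 + 20*s^2 - 16)
Step 5. reduce the feedback loop with forward ([H1/(1-H1*H2)]*H3) and return ((H4*H5)+H6+H7), which is the overall transfer function T(s) = C(s)/R(s) in lowest terms

Answer: (4*s^3 + 20*s^2 - 16)/(44*s^3 + 37*s^2 + 44*s - 40)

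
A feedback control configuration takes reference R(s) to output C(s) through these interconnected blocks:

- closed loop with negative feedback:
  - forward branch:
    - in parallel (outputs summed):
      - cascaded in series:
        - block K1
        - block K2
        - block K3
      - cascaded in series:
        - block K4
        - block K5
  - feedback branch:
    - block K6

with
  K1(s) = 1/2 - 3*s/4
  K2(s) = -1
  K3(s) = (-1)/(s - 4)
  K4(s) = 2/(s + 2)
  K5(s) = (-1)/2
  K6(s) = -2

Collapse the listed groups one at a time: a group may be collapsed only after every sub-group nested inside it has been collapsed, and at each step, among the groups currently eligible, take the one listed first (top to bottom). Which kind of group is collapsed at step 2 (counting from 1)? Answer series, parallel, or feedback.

Step 1 - multiply K1, K2, K3 (series)
Step 2 - reduce the series chain K4, K5
Step 3 - combine (K1*K2*K3), (K4*K5) in parallel
Step 4 - feedback reduction of ((K1*K2*K3)+(K4*K5)), K6
Step 2: series.

Hence the answer: series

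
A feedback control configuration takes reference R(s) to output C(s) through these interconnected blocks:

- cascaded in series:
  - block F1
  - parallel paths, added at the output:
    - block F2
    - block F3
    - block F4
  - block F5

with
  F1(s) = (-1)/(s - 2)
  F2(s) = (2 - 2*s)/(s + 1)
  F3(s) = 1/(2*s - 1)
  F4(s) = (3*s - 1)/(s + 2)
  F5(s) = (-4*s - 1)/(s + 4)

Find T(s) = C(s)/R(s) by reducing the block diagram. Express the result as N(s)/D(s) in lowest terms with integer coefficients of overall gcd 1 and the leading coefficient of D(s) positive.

Reducing step by step:

Step 1: parallel reduction of F2, F3, F4, giving (2*s^3 + 9*s - 1)/(2*s^3 + 5*s^2 + s - 2)
Step 2: multiply F1, (F2+F3+F4), F5 (series): this yields T(s), and no further normalization is needed

Answer: (8*s^4 + 2*s^3 + 36*s^2 + 5*s - 1)/(2*s^5 + 9*s^4 - 5*s^3 - 40*s^2 - 12*s + 16)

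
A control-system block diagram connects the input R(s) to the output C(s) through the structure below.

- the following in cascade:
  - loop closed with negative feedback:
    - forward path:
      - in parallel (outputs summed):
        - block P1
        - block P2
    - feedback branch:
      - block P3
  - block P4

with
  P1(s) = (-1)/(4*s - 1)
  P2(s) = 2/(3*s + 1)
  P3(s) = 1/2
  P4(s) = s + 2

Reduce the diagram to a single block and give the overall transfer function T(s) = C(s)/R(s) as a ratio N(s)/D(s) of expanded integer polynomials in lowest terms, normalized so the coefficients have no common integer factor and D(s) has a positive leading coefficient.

The answer is (10*s^2 + 14*s - 12)/(24*s^2 + 7*s - 5).

Reasoning:
Step 1: sum the parallel branches P1, P2 = (5*s - 3)/(12*s^2 + s - 1)
Step 2: apply the feedback formula to (P1+P2), P3 = (10*s - 6)/(24*s^2 + 7*s - 5)
Step 3: multiply [(P1+P2)/(1+(P1+P2)*P3)], P4 (series): this yields T(s), and no further normalization is needed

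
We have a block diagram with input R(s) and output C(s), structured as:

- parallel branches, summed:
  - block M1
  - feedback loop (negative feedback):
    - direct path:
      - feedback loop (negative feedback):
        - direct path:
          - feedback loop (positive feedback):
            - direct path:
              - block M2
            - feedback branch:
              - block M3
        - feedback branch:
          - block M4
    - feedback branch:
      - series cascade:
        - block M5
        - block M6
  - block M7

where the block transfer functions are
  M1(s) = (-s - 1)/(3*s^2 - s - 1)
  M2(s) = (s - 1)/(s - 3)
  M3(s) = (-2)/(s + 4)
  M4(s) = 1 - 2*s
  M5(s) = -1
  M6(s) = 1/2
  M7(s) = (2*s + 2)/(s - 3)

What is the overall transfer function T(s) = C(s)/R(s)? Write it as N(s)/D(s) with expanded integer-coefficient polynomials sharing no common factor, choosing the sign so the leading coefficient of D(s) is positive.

(1) feedback reduction of M2, M3: (s^2 + 3*s - 4)/(s^2 + 3*s - 14)
(2) apply the feedback formula to [M2/(1-M2*M3)], M4: (-s^2 - 3*s + 4)/(2*s^3 + 4*s^2 - 14*s + 18)
(3) series reduction of M5, M6: (-1)/2
(4) close the feedback loop around [[M2/(1-M2*M3)]/(1+[M2/(1-M2*M3)]*M4)], (M5*M6): (-2*s^2 - 6*s + 8)/(4*s^3 + 9*s^2 - 25*s + 32)
(5) combine M1, [[[M2/(1-M2*M3)]/(1+[M2/(1-M2*M3)]*M4)]/(1+[[M2/(1-M2*M3)]/(1+[M2/(1-M2*M3)]*M4)]*(M5*M6))], M7 in parallel; the result is T(s) itself (integer coefficients, no common factor, positive leading denominator coefficient)

Hence the answer: (24*s^6 + 60*s^5 - 129*s^4 + 183*s^3 + 57*s^2 - 91*s + 56)/(12*s^6 - 13*s^5 - 157*s^4 + 376*s^3 - 343*s^2 - 11*s + 96)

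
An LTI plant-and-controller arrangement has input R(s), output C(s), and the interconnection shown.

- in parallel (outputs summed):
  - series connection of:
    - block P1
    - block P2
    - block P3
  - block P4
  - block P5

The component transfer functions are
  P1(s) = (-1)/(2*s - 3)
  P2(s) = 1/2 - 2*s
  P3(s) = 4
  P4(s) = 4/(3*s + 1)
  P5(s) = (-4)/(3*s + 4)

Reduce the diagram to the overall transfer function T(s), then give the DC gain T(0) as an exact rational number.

Step 1 - reduce the series chain P1, P2, P3 = (8*s - 2)/(2*s - 3)
Step 2 - reduce the parallel group (P1*P2*P3), P4, P5 = (72*s^3 + 102*s^2 + 26*s - 44)/(18*s^3 + 3*s^2 - 37*s - 12)
That last expression is T(s); at s = 0 only the constant terms survive, so T(0) = -44/(-12) = 11/3.

Final answer: 11/3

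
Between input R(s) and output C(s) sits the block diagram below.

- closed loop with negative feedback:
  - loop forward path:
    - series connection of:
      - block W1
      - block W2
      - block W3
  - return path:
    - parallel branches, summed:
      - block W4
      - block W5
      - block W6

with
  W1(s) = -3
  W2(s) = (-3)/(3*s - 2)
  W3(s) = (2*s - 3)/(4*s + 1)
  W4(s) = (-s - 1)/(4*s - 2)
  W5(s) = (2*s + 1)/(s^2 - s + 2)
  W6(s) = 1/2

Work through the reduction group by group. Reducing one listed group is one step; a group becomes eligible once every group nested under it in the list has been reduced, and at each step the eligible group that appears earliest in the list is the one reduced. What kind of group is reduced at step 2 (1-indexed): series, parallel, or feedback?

Step 1: cascade W1, W2, W3
Step 2: combine W4, W5, W6 in parallel
Step 3: apply the feedback formula to (W1*W2*W3), (W4+W5+W6)
At step 2 the group reduced is parallel.

Hence the answer: parallel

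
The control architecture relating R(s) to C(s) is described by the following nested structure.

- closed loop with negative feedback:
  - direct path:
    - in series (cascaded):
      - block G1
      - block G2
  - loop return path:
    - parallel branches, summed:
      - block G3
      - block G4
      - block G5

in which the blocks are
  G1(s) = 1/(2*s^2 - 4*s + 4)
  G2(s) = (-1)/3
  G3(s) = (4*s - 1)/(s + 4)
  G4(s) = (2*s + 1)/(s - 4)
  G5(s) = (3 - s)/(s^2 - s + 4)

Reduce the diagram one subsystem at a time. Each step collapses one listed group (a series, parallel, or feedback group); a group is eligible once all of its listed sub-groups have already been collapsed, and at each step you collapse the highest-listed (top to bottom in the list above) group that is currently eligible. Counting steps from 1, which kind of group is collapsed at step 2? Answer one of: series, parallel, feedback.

Answer: parallel

Working:
Step 1. multiply G1, G2 (series)
Step 2. combine G3, G4, G5 in parallel
Step 3. reduce the feedback loop with forward (G1*G2) and return (G3+G4+G5)
So the answer for step 2 is parallel.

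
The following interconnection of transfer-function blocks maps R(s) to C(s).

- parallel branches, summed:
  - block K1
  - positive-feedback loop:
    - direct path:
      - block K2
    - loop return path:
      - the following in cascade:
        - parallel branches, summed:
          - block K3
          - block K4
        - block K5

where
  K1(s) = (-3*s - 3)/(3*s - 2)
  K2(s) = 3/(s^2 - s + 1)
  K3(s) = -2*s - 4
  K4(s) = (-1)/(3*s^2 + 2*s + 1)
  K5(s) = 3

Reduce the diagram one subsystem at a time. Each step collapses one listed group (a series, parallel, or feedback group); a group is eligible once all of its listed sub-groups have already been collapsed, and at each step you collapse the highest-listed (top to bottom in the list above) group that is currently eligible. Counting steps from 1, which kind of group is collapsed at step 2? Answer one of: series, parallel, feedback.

Reducing step by step:

Step 1 - sum the parallel branches K3, K4
Step 2 - series reduction of (K3+K4), K5
Step 3 - close the feedback loop around K2, ((K3+K4)*K5)
Step 4 - combine K1, [K2/(1-K2*((K3+K4)*K5))] in parallel
Step 2: series.

Answer: series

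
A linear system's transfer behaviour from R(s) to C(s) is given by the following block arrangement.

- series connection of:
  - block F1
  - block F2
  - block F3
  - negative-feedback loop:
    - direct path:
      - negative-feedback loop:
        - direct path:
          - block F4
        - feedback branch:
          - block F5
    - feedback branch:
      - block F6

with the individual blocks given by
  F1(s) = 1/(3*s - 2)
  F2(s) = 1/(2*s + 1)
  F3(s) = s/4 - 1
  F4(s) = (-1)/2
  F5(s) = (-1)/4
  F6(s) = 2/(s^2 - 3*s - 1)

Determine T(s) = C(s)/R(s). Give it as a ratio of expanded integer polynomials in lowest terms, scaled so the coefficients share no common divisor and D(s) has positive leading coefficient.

Step 1. collapse the loop (F4 forward, F5 return) -> (-4)/9
Step 2. reduce the feedback loop with forward [F4/(1+F4*F5)] and return F6 -> (-4*s^2 + 12*s + 4)/(9*s^2 - 27*s - 17)
Step 3. combine F1, F2, F3, [[F4/(1+F4*F5)]/(1+[F4/(1+F4*F5)]*F6)] in series - this is the overall T(s), already in the required normalized form

Answer: (-s^3 + 7*s^2 - 11*s - 4)/(54*s^4 - 171*s^3 - 93*s^2 + 71*s + 34)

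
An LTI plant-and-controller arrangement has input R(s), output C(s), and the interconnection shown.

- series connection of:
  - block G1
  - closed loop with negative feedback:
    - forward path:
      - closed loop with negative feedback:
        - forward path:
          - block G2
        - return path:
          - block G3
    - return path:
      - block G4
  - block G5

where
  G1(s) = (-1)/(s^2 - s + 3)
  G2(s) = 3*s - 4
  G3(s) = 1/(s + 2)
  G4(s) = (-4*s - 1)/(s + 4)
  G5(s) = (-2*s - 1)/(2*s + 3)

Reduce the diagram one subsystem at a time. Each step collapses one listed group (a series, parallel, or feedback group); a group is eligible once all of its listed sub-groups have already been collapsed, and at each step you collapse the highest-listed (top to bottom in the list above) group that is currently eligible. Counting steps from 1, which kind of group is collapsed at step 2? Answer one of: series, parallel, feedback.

1. feedback reduction of G2, G3
2. close the feedback loop around [G2/(1+G2*G3)], G4
3. series reduction of G1, [[G2/(1+G2*G3)]/(1+[G2/(1+G2*G3)]*G4)], G5
Step 2 collapses a feedback group.

Answer: feedback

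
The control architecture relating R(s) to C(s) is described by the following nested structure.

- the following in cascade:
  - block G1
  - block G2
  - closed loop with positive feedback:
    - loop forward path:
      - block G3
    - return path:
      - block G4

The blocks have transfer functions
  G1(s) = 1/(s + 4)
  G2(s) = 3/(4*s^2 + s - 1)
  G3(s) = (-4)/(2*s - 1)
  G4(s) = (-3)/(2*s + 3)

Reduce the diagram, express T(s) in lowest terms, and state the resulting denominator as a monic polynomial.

Step 1 - collapse the loop (G3 forward, G4 return), giving (-8*s - 12)/(4*s^2 + 4*s - 15)
Step 2 - series reduction of G1, G2, [G3/(1-G3*G4)], giving (-24*s - 36)/(16*s^5 + 84*s^4 + 20*s^3 - 259*s^2 - 61*s + 60)
T(s) is the step-2 result (common factors already cancelled). Leading coefficient of the denominator: 16. Divide through by 16 for the monic polynomial.

Final answer: s^5 + 21*s^4/4 + 5*s^3/4 - 259*s^2/16 - 61*s/16 + 15/4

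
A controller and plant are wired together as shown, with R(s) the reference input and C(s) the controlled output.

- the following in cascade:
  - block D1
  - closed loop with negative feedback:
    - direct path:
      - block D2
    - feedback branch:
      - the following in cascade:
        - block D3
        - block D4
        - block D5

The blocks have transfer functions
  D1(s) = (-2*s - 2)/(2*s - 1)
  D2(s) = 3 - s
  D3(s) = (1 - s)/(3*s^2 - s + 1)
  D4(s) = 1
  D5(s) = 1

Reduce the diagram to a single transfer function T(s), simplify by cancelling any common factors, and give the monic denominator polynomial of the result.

[1] reduce the series chain D3, D4, D5, giving (1 - s)/(3*s^2 - s + 1)
[2] close the feedback loop around D2, (D3*D4*D5), giving (-3*s^3 + 10*s^2 - 4*s + 3)/(4*s^2 - 5*s + 4)
[3] cascade D1, [D2/(1+D2*(D3*D4*D5))], giving (6*s^4 - 14*s^3 - 12*s^2 + 2*s - 6)/(8*s^3 - 14*s^2 + 13*s - 4)
That last expression is T(s), already simplified. Scaling its denominator by 1/8 (the reciprocal of the leading coefficient) yields the monic denominator.

Final answer: s^3 - 7*s^2/4 + 13*s/8 - 1/2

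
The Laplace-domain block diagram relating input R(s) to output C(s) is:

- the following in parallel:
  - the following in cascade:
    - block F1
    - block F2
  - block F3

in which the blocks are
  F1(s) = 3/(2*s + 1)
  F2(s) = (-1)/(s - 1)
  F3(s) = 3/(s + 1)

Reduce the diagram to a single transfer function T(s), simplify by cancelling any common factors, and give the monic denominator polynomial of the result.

The answer is s^3 + s^2/2 - s - 1/2.

Reasoning:
(1) series reduction of F1, F2 gives (-3)/(2*s^2 - s - 1)
(2) parallel reduction of (F1*F2), F3 gives (6*s^2 - 6*s - 6)/(2*s^3 + s^2 - 2*s - 1)
T(s) is the step-2 result (common factors already cancelled). Leading coefficient of the denominator: 2. Divide through by 2 for the monic polynomial.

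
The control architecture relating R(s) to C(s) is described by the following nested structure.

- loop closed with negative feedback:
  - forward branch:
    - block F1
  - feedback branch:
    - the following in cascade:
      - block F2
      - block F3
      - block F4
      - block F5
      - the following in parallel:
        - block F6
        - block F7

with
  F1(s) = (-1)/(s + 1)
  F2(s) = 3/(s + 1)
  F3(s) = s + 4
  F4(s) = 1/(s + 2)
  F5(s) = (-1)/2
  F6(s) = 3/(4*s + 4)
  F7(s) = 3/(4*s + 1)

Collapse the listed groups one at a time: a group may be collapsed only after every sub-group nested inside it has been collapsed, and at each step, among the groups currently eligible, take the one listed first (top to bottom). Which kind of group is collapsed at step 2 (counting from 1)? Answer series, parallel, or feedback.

[1] add F6, F7 (parallel)
[2] series reduction of F2, F3, F4, F5, (F6+F7)
[3] collapse the loop (F1 forward, (F2*F3*F4*F5*(F6+F7)) return)
The group at step 2 is a series group.

Therefore the answer is series.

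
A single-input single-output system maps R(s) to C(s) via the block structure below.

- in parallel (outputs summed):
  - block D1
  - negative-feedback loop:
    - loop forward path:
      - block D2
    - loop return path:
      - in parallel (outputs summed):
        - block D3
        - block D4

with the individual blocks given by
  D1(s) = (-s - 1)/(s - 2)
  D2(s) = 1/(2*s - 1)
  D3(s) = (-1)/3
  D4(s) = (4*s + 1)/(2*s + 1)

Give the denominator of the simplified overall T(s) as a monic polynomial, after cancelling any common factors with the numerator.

Answer: s^3 - 7*s^2/6 - 7*s/4 + 1/6

Working:
Step 1. sum the parallel branches D3, D4: (10*s + 2)/(6*s + 3)
Step 2. close the feedback loop around D2, (D3+D4): (6*s + 3)/(12*s^2 + 10*s - 1)
Step 3. sum the parallel branches D1, [D2/(1+D2*(D3+D4))]: (-12*s^3 - 16*s^2 - 18*s - 5)/(12*s^3 - 14*s^2 - 21*s + 2)
The result of step 3 is T(s) in lowest terms. Its denominator has leading coefficient 12; dividing the denominator through by 12 makes it monic.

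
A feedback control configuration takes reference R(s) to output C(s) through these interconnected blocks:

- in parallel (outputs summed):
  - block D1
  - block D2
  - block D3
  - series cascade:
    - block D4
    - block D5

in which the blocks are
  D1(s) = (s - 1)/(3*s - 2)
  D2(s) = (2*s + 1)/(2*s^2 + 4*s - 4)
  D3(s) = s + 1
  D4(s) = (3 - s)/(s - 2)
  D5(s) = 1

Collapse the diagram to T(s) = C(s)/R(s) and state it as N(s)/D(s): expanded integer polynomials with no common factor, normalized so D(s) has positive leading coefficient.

Step 1: series reduction of D4, D5; result (3 - s)/(s - 2)
Step 2: sum the parallel branches D1, D2, D3, (D4*D5), giving the overall T(s)

Answer: (6*s^5 - 2*s^4 - 26*s^3 + 31*s^2 - 16*s + 4)/(6*s^4 - 4*s^3 - 36*s^2 + 48*s - 16)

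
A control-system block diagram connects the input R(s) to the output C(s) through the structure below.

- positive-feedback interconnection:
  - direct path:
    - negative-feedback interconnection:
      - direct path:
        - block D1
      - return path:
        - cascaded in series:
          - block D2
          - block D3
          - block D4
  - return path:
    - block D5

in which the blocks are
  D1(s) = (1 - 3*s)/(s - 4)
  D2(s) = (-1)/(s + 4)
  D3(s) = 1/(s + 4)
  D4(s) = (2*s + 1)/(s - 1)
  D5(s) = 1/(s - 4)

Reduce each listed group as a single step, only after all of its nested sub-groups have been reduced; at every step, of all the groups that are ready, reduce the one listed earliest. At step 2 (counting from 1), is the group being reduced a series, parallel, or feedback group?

Reducing step by step:

Step 1 - series reduction of D2, D3, D4
Step 2 - close the feedback loop around D1, (D2*D3*D4)
Step 3 - reduce the feedback loop with forward [D1/(1+D1*(D2*D3*D4))] and return D5
At step 2 the group reduced is feedback.

Answer: feedback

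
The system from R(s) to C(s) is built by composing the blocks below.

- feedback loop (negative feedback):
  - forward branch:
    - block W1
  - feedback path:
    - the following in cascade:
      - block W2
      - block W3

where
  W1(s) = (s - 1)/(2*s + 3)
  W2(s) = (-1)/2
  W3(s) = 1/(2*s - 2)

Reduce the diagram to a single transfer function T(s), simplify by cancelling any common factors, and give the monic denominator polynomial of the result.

Answer: s + 11/8

Working:
Step 1 - reduce the series chain W2, W3 -> (-1)/(4*s - 4)
Step 2 - reduce the feedback loop with forward W1 and return (W2*W3) -> (4*s - 4)/(8*s + 11)
T(s) is the step-2 result (common factors already cancelled). Leading coefficient of the denominator: 8. Divide through by 8 for the monic polynomial.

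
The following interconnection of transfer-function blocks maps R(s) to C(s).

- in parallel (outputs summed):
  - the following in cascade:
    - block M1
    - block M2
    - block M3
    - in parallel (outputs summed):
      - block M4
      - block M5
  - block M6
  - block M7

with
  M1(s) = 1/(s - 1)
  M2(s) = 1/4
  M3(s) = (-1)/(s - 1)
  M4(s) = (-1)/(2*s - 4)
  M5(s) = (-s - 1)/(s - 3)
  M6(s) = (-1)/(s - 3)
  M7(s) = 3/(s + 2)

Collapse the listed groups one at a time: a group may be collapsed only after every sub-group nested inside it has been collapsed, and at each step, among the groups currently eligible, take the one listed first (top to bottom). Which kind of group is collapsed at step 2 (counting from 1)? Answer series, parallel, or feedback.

Step 1 - combine M4, M5 in parallel
Step 2 - multiply M1, M2, M3, (M4+M5) (series)
Step 3 - reduce the parallel group (M1*M2*M3*(M4+M5)), M6, M7
So the answer for step 2 is series.

Answer: series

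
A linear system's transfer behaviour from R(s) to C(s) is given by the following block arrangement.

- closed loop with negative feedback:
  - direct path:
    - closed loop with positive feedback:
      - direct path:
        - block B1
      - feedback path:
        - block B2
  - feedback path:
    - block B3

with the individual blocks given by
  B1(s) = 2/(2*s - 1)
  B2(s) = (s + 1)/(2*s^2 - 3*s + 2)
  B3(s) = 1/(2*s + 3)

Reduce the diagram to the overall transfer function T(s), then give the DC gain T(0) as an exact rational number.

[1] collapse the loop (B1 forward, B2 return) gives (4*s^2 - 6*s + 4)/(4*s^3 - 8*s^2 + 5*s - 4)
[2] reduce the feedback loop with forward [B1/(1-B1*B2)] and return B3 gives (8*s^3 - 10*s + 12)/(8*s^4 - 4*s^3 - 10*s^2 + s - 8)
That last expression is T(s); at s = 0 only the constant terms survive, so T(0) = 12/(-8) = -3/2.

Answer: -3/2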